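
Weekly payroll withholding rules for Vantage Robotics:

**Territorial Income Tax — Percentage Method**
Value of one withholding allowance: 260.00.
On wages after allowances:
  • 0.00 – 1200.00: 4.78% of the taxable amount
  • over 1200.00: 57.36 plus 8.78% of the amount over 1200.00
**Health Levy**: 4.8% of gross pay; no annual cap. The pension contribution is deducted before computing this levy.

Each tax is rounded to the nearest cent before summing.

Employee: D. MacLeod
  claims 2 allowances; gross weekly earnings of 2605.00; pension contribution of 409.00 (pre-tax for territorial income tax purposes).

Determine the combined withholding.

Territorial Income Tax: taxable = 2605.00 − 409.00 − 2×260.00 = 1676.00
  57.36 + 8.78% × (1676.00 − 1200.00) = 57.36 + 8.78% × 476.00 = 99.15
Health Levy: 4.8% × 2196.00 = 105.41
Total: 99.15 + 105.41 = 204.56

204.56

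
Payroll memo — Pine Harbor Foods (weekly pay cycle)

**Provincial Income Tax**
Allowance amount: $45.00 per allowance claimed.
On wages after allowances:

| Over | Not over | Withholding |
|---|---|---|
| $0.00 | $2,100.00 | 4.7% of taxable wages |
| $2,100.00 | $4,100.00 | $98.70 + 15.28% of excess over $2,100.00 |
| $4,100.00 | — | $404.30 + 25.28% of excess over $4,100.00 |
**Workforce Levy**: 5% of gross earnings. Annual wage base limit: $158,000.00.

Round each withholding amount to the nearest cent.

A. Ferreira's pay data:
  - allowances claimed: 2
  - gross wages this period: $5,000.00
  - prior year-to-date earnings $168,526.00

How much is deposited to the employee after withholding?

$4,390.93

Provincial Income Tax: taxable = $5,000.00 − 2×$45.00 = $4,910.00
  $404.30 + 25.28% × ($4,910.00 − $4,100.00) = $404.30 + 25.28% × $810.00 = $609.07
Workforce Levy: YTD $168,526.00 ≥ cap $158,000.00 → $0.00
Total withheld: $609.07 + $0.00 = $609.07
Net pay: $5,000.00 − $609.07 = $4,390.93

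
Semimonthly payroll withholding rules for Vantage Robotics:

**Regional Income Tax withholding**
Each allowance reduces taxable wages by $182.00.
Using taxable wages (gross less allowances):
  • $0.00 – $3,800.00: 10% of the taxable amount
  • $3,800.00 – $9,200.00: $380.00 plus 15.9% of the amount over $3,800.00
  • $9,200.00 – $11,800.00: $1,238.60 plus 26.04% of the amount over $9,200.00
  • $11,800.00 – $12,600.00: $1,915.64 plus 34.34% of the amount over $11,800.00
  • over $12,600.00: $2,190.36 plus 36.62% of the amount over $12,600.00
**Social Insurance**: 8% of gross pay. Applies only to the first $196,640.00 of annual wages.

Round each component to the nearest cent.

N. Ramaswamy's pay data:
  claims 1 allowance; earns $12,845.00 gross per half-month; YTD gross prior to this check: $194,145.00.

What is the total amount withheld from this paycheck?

$2,413.03

Regional Income Tax: taxable = $12,845.00 − 1×$182.00 = $12,663.00
  $2,190.36 + 36.62% × ($12,663.00 − $12,600.00) = $2,190.36 + 36.62% × $63.00 = $2,213.43
Social Insurance: cap $196,640.00 − YTD $194,145.00 = $2,495.00 subject; 8% × $2,495.00 = $199.60
Total: $2,213.43 + $199.60 = $2,413.03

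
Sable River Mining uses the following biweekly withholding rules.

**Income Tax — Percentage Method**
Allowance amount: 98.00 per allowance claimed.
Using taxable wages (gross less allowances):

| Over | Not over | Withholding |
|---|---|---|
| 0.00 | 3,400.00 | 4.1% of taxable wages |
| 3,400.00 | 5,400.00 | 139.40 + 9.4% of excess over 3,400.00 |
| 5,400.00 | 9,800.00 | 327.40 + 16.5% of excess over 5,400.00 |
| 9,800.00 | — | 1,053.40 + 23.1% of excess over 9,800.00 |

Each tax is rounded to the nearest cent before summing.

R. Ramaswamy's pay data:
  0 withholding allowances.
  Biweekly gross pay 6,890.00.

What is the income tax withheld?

573.25

Income Tax: taxable = 6,890.00
  327.40 + 16.5% × (6,890.00 − 5,400.00) = 327.40 + 16.5% × 1,490.00 = 573.25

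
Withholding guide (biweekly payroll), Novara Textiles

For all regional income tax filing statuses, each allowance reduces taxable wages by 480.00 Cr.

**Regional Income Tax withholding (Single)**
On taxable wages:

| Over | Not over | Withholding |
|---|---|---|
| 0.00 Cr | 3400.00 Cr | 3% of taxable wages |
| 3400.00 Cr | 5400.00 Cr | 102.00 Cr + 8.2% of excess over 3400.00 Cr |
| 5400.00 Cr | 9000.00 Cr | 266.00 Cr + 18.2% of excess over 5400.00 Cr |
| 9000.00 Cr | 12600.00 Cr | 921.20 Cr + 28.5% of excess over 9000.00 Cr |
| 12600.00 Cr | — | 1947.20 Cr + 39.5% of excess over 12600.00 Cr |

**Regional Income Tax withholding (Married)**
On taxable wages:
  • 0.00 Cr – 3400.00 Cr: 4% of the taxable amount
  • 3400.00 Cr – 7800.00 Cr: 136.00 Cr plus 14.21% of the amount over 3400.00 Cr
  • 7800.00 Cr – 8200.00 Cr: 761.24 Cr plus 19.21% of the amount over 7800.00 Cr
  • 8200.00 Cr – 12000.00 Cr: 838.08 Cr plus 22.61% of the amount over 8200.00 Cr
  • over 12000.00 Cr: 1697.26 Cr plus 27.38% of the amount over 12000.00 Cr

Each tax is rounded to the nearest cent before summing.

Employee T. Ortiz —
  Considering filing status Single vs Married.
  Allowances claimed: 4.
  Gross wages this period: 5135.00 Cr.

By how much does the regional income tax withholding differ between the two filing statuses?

32.15 Cr

Regional Income Tax (Single): taxable = 5135.00 Cr − 4×480.00 Cr = 3215.00 Cr
  3% × 3215.00 Cr = 96.45 Cr
Regional Income Tax (Married): taxable = 5135.00 Cr − 4×480.00 Cr = 3215.00 Cr
  4% × 3215.00 Cr = 128.60 Cr
Difference: |96.45 Cr − 128.60 Cr| = 32.15 Cr (higher under Married)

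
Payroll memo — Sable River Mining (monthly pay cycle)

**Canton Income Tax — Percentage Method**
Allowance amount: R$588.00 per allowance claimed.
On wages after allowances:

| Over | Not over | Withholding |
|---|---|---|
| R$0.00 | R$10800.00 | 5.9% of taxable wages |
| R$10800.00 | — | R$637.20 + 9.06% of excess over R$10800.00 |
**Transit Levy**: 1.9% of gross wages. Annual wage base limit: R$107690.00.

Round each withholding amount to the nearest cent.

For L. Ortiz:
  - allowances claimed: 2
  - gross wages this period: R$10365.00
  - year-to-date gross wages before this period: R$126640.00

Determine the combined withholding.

Canton Income Tax: taxable = R$10365.00 − 2×R$588.00 = R$9189.00
  5.9% × R$9189.00 = R$542.15
Transit Levy: YTD R$126640.00 ≥ cap R$107690.00 → R$0.00
Total: R$542.15 + R$0.00 = R$542.15

R$542.15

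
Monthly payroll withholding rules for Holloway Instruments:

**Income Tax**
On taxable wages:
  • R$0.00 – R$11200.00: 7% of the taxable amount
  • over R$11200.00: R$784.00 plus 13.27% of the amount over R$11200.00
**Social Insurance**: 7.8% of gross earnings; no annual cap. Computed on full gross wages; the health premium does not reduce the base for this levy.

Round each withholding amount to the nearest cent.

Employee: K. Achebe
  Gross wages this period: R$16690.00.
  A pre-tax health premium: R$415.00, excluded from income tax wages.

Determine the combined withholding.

Income Tax: taxable = R$16690.00 − R$415.00 = R$16275.00
  R$784.00 + 13.27% × (R$16275.00 − R$11200.00) = R$784.00 + 13.27% × R$5075.00 = R$1457.45
Social Insurance: 7.8% × R$16690.00 = R$1301.82
Total: R$1457.45 + R$1301.82 = R$2759.27

R$2759.27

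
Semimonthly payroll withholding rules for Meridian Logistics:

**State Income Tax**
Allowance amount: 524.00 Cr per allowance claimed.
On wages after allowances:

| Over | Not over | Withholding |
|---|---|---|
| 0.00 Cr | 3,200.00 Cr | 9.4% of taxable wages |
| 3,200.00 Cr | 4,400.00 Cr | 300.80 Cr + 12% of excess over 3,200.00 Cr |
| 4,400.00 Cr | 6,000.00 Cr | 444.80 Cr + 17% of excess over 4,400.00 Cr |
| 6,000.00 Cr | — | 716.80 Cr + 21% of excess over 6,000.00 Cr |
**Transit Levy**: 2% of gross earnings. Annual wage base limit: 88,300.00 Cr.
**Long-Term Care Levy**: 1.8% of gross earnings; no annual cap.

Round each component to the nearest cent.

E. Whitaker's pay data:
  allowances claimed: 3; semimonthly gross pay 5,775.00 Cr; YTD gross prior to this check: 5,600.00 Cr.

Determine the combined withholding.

State Income Tax: taxable = 5,775.00 Cr − 3×524.00 Cr = 4,203.00 Cr
  300.80 Cr + 12% × (4,203.00 Cr − 3,200.00 Cr) = 300.80 Cr + 12% × 1,003.00 Cr = 421.16 Cr
Transit Levy: 2% × 5,775.00 Cr = 115.50 Cr
Long-Term Care Levy: 1.8% × 5,775.00 Cr = 103.95 Cr
Total: 421.16 Cr + 115.50 Cr + 103.95 Cr = 640.61 Cr

640.61 Cr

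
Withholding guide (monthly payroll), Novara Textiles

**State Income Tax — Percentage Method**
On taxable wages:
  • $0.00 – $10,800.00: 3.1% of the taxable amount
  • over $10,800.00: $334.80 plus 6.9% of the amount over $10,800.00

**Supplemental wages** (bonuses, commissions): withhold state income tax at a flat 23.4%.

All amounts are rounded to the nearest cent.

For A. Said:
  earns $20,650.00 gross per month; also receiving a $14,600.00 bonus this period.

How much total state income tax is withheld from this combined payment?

$4,430.85

State Income Tax: taxable = $20,650.00
  $334.80 + 6.9% × ($20,650.00 − $10,800.00) = $334.80 + 6.9% × $9,850.00 = $1,014.45
Supplemental (23.4% flat on bonus): 23.4% × $14,600.00 = $3,416.40
Total state income tax: $1,014.45 + $3,416.40 = $4,430.85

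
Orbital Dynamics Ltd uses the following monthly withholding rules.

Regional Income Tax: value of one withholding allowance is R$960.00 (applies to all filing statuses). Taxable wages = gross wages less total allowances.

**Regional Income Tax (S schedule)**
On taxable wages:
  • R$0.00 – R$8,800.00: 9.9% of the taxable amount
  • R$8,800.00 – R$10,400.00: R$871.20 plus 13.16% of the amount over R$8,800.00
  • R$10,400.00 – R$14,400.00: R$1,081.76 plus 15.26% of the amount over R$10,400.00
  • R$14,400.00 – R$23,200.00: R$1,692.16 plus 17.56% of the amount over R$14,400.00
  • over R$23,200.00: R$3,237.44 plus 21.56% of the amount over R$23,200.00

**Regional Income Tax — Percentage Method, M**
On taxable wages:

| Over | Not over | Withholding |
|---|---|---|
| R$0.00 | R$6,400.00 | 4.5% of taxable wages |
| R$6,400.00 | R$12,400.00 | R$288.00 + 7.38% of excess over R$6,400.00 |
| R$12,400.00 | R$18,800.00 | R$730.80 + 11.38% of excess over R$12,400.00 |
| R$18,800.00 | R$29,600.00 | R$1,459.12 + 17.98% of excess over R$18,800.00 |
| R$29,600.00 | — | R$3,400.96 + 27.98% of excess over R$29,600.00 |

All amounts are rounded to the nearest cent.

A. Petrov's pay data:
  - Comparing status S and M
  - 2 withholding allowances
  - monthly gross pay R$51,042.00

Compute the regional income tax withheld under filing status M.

Regional Income Tax (M): taxable = R$51,042.00 − 2×R$960.00 = R$49,122.00
  R$3,400.96 + 27.98% × (R$49,122.00 − R$29,600.00) = R$3,400.96 + 27.98% × R$19,522.00 = R$8,863.22

R$8,863.22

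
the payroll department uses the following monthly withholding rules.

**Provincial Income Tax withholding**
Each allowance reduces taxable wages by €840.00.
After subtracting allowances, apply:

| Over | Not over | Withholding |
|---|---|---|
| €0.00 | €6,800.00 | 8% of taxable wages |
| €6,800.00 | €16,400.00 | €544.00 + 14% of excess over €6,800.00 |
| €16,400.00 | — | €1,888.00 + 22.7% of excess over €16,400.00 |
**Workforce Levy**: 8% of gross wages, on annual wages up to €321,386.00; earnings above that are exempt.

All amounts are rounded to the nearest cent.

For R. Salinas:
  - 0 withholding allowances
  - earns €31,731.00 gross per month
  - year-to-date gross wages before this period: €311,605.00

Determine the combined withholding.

€6,150.62

Provincial Income Tax: taxable = €31,731.00
  €1,888.00 + 22.7% × (€31,731.00 − €16,400.00) = €1,888.00 + 22.7% × €15,331.00 = €5,368.14
Workforce Levy: cap €321,386.00 − YTD €311,605.00 = €9,781.00 subject; 8% × €9,781.00 = €782.48
Total: €5,368.14 + €782.48 = €6,150.62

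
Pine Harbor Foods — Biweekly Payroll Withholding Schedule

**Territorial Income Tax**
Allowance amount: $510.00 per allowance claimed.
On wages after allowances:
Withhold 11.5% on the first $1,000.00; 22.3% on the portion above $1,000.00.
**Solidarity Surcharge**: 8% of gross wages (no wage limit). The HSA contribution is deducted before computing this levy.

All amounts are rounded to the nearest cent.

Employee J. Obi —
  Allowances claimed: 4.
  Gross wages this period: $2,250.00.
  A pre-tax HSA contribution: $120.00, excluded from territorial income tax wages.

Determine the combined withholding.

$180.75

Territorial Income Tax: taxable = $2,250.00 − $120.00 − 4×$510.00 = $90.00
  11.5% × $90.00 = $10.35
Solidarity Surcharge: 8% × $2,130.00 = $170.40
Total: $10.35 + $170.40 = $180.75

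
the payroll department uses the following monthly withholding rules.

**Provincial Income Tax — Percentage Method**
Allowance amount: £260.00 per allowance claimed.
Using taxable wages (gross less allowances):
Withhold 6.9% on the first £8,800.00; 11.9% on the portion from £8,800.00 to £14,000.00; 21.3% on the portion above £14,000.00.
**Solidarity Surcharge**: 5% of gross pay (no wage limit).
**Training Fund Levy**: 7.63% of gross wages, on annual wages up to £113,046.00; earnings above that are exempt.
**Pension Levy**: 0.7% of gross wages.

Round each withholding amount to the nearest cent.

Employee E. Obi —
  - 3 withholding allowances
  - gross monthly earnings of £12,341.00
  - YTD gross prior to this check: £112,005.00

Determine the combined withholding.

Provincial Income Tax: taxable = £12,341.00 − 3×£260.00 = £11,561.00
  £607.20 + 11.9% × (£11,561.00 − £8,800.00) = £607.20 + 11.9% × £2,761.00 = £935.76
Solidarity Surcharge: 5% × £12,341.00 = £617.05
Training Fund Levy: cap £113,046.00 − YTD £112,005.00 = £1,041.00 subject; 7.63% × £1,041.00 = £79.43
Pension Levy: 0.7% × £12,341.00 = £86.39
Total: £935.76 + £617.05 + £79.43 + £86.39 = £1,718.63

£1,718.63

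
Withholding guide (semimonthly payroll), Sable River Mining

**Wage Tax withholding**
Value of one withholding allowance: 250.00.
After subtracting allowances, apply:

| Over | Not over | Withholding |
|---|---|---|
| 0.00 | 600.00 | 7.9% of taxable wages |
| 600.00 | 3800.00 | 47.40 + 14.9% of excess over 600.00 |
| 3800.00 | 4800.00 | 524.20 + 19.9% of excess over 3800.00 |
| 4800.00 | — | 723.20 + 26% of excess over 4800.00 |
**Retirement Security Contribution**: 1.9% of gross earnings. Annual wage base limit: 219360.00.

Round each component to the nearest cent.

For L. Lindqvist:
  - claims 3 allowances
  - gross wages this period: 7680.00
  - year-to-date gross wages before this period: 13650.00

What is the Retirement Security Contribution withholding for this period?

145.92

Retirement Security Contribution: 1.9% × 7680.00 = 145.92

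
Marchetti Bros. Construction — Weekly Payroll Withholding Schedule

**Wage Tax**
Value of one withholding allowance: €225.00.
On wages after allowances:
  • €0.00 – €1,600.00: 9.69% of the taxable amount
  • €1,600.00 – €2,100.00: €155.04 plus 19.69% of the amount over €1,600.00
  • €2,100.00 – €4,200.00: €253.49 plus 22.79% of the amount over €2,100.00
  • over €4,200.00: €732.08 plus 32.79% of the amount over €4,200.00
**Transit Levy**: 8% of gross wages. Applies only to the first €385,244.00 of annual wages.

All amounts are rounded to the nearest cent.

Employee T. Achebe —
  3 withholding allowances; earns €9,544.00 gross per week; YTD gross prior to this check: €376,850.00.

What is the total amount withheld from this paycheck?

Wage Tax: taxable = €9,544.00 − 3×€225.00 = €8,869.00
  €732.08 + 32.79% × (€8,869.00 − €4,200.00) = €732.08 + 32.79% × €4,669.00 = €2,263.05
Transit Levy: cap €385,244.00 − YTD €376,850.00 = €8,394.00 subject; 8% × €8,394.00 = €671.52
Total: €2,263.05 + €671.52 = €2,934.57

€2,934.57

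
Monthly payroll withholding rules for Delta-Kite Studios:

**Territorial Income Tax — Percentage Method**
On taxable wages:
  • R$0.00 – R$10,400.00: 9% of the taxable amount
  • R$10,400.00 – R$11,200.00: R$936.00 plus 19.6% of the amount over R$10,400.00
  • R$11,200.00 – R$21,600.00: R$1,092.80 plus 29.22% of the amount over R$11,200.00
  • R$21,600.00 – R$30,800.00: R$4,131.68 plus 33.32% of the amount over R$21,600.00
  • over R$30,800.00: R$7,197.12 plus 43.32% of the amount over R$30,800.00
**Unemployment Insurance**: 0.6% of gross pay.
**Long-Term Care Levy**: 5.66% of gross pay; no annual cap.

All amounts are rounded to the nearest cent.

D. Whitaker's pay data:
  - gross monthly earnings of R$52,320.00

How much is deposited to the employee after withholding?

R$32,525.19

Territorial Income Tax: taxable = R$52,320.00
  R$7,197.12 + 43.32% × (R$52,320.00 − R$30,800.00) = R$7,197.12 + 43.32% × R$21,520.00 = R$16,519.58
Unemployment Insurance: 0.6% × R$52,320.00 = R$313.92
Long-Term Care Levy: 5.66% × R$52,320.00 = R$2,961.31
Total withheld: R$16,519.58 + R$313.92 + R$2,961.31 = R$19,794.81
Net pay: R$52,320.00 − R$19,794.81 = R$32,525.19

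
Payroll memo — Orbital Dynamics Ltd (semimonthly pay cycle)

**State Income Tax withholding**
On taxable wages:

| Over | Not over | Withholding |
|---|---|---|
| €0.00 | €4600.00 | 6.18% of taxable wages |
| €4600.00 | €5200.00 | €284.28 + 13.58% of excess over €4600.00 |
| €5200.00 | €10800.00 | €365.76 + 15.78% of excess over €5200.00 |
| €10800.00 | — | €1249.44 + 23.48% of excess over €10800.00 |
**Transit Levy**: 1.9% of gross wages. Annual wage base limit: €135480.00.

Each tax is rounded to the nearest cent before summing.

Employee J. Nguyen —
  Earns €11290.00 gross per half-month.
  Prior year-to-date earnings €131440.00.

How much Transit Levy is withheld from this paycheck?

€76.76

Transit Levy: cap €135480.00 − YTD €131440.00 = €4040.00 subject; 1.9% × €4040.00 = €76.76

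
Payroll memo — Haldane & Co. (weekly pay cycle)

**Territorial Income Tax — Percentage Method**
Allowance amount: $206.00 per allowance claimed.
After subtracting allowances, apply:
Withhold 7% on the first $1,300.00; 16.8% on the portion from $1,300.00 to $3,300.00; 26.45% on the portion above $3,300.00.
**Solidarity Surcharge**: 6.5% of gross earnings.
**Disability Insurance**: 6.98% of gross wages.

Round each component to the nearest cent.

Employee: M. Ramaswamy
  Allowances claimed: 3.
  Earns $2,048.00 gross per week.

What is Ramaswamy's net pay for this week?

Territorial Income Tax: taxable = $2,048.00 − 3×$206.00 = $1,430.00
  $91.00 + 16.8% × ($1,430.00 − $1,300.00) = $91.00 + 16.8% × $130.00 = $112.84
Solidarity Surcharge: 6.5% × $2,048.00 = $133.12
Disability Insurance: 6.98% × $2,048.00 = $142.95
Total withheld: $112.84 + $133.12 + $142.95 = $388.91
Net pay: $2,048.00 − $388.91 = $1,659.09

$1,659.09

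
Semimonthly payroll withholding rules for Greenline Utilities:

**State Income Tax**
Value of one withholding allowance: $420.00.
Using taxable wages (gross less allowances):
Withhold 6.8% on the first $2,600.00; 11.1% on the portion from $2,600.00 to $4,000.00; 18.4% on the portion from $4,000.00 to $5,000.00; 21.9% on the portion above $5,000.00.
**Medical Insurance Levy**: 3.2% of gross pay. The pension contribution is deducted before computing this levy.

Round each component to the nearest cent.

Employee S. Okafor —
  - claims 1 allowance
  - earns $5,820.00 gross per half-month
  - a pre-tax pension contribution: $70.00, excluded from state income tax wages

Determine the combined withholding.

State Income Tax: taxable = $5,820.00 − $70.00 − 1×$420.00 = $5,330.00
  $516.20 + 21.9% × ($5,330.00 − $5,000.00) = $516.20 + 21.9% × $330.00 = $588.47
Medical Insurance Levy: 3.2% × $5,750.00 = $184.00
Total: $588.47 + $184.00 = $772.47

$772.47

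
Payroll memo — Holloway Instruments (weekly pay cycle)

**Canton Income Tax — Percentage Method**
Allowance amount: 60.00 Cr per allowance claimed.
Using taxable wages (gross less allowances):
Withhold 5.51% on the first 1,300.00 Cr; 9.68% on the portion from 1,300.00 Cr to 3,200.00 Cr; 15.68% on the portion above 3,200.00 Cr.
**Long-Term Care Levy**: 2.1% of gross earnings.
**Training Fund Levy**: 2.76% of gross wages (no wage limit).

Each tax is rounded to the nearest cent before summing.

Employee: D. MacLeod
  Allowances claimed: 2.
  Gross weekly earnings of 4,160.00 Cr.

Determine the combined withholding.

589.44 Cr

Canton Income Tax: taxable = 4,160.00 Cr − 2×60.00 Cr = 4,040.00 Cr
  255.55 Cr + 15.68% × (4,040.00 Cr − 3,200.00 Cr) = 255.55 Cr + 15.68% × 840.00 Cr = 387.26 Cr
Long-Term Care Levy: 2.1% × 4,160.00 Cr = 87.36 Cr
Training Fund Levy: 2.76% × 4,160.00 Cr = 114.82 Cr
Total: 387.26 Cr + 87.36 Cr + 114.82 Cr = 589.44 Cr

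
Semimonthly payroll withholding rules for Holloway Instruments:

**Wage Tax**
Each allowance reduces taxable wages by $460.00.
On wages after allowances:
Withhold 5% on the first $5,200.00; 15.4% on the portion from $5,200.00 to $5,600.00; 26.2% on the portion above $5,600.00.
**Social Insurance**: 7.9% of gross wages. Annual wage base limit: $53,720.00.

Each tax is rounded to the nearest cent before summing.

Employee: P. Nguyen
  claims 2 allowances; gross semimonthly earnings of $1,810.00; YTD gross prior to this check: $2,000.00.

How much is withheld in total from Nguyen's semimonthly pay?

$187.49

Wage Tax: taxable = $1,810.00 − 2×$460.00 = $890.00
  5% × $890.00 = $44.50
Social Insurance: 7.9% × $1,810.00 = $142.99
Total: $44.50 + $142.99 = $187.49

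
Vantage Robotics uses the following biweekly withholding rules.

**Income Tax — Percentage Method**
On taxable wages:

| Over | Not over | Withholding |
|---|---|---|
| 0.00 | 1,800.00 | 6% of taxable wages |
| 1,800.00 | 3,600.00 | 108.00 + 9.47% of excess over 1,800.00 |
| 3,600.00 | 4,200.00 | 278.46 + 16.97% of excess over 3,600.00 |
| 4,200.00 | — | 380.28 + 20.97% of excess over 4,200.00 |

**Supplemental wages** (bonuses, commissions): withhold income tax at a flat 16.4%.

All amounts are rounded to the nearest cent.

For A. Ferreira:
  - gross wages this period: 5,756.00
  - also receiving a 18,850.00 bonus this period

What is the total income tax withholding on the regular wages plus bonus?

Income Tax: taxable = 5,756.00
  380.28 + 20.97% × (5,756.00 − 4,200.00) = 380.28 + 20.97% × 1,556.00 = 706.57
Supplemental (16.4% flat on bonus): 16.4% × 18,850.00 = 3,091.40
Total income tax: 706.57 + 3,091.40 = 3,797.97

3,797.97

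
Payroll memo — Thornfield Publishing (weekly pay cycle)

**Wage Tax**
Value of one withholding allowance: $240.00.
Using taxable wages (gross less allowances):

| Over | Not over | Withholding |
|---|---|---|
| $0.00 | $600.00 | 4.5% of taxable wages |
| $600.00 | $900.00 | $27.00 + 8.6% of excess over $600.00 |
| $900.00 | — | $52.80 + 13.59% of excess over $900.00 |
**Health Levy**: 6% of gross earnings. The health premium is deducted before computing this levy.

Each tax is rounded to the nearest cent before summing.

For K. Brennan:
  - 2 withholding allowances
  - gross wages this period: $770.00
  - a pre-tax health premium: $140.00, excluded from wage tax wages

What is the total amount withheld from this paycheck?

$44.55

Wage Tax: taxable = $770.00 − $140.00 − 2×$240.00 = $150.00
  4.5% × $150.00 = $6.75
Health Levy: 6% × $630.00 = $37.80
Total: $6.75 + $37.80 = $44.55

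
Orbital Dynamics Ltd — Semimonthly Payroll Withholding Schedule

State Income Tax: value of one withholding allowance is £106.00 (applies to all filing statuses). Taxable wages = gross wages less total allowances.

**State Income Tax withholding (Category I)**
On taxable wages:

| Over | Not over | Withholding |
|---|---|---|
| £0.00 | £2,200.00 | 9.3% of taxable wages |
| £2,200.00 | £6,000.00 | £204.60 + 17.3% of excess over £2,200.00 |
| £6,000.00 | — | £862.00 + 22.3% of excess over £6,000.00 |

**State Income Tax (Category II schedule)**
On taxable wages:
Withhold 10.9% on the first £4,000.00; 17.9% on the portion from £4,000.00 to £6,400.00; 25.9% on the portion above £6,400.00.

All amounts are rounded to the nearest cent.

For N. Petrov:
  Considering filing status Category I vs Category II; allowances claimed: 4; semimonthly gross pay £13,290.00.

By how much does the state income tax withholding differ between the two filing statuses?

£147.17

State Income Tax (Category I): taxable = £13,290.00 − 4×£106.00 = £12,866.00
  £862.00 + 22.3% × (£12,866.00 − £6,000.00) = £862.00 + 22.3% × £6,866.00 = £2,393.12
State Income Tax (Category II): taxable = £13,290.00 − 4×£106.00 = £12,866.00
  £865.60 + 25.9% × (£12,866.00 − £6,400.00) = £865.60 + 25.9% × £6,466.00 = £2,540.29
Difference: |£2,393.12 − £2,540.29| = £147.17 (higher under Category II)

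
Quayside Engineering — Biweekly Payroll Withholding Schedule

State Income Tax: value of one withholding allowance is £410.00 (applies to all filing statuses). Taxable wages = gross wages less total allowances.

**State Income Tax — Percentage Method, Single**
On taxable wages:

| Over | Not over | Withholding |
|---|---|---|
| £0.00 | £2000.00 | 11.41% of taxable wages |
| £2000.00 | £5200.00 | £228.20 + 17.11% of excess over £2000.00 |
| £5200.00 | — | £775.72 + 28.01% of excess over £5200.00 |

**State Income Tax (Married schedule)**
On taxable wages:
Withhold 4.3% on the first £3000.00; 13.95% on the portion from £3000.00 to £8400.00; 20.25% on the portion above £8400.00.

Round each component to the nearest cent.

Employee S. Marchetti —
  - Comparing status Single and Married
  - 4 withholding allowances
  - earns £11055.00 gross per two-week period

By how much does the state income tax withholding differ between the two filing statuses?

£868.50

State Income Tax (Single): taxable = £11055.00 − 4×£410.00 = £9415.00
  £775.72 + 28.01% × (£9415.00 − £5200.00) = £775.72 + 28.01% × £4215.00 = £1956.34
State Income Tax (Married): taxable = £11055.00 − 4×£410.00 = £9415.00
  £882.30 + 20.25% × (£9415.00 − £8400.00) = £882.30 + 20.25% × £1015.00 = £1087.84
Difference: |£1956.34 − £1087.84| = £868.50 (higher under Single)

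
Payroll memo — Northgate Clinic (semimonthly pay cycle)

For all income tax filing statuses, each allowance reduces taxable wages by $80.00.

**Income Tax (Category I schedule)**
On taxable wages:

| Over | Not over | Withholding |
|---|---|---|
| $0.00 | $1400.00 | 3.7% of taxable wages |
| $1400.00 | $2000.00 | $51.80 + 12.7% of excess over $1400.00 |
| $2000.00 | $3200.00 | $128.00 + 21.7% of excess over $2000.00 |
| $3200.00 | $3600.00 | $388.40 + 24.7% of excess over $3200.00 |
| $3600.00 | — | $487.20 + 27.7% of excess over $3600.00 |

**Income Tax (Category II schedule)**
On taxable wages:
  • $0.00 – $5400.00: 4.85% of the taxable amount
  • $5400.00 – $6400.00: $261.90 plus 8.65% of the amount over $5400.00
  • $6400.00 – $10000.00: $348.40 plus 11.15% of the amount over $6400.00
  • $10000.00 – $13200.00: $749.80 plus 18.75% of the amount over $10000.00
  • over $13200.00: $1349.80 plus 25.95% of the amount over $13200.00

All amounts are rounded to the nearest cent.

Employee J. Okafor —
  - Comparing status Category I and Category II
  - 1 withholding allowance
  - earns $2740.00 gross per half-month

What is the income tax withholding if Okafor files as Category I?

Income Tax (Category I): taxable = $2740.00 − 1×$80.00 = $2660.00
  $128.00 + 21.7% × ($2660.00 − $2000.00) = $128.00 + 21.7% × $660.00 = $271.22

$271.22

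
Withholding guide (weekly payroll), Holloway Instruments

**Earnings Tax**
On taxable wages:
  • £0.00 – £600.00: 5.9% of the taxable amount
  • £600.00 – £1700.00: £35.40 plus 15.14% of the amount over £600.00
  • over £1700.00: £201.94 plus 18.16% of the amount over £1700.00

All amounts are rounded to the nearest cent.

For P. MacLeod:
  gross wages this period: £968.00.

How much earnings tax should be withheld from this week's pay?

£91.12

Earnings Tax: taxable = £968.00
  £35.40 + 15.14% × (£968.00 − £600.00) = £35.40 + 15.14% × £368.00 = £91.12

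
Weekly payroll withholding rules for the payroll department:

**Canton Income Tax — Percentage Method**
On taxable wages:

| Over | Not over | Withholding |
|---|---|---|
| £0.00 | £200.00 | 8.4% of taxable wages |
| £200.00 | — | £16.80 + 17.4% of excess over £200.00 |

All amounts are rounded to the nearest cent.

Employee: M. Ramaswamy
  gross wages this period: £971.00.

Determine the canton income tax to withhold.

£150.95

Canton Income Tax: taxable = £971.00
  £16.80 + 17.4% × (£971.00 − £200.00) = £16.80 + 17.4% × £771.00 = £150.95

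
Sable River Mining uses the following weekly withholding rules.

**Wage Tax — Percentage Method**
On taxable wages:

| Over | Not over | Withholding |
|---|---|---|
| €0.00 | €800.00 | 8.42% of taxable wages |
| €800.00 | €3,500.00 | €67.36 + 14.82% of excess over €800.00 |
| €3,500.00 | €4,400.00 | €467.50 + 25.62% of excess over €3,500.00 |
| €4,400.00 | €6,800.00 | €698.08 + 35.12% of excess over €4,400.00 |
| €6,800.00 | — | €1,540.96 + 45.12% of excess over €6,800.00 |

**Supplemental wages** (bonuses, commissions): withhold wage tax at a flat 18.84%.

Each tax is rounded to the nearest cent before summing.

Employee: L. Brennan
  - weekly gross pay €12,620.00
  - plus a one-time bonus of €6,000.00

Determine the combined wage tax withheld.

Wage Tax: taxable = €12,620.00
  €1,540.96 + 45.12% × (€12,620.00 − €6,800.00) = €1,540.96 + 45.12% × €5,820.00 = €4,166.94
Supplemental (18.84% flat on bonus): 18.84% × €6,000.00 = €1,130.40
Total wage tax: €4,166.94 + €1,130.40 = €5,297.34

€5,297.34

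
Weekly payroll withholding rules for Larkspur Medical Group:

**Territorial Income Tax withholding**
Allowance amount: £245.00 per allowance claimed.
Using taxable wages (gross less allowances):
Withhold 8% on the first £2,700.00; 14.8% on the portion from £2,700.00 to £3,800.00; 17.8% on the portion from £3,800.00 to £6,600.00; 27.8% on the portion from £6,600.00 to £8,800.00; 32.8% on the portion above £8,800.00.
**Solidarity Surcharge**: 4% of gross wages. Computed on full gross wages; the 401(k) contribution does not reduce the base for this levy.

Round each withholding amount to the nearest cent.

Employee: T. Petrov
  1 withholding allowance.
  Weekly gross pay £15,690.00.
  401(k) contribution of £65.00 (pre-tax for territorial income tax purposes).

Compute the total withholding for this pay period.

£4,274.64

Territorial Income Tax: taxable = £15,690.00 − £65.00 − 1×£245.00 = £15,380.00
  £1,488.80 + 32.8% × (£15,380.00 − £8,800.00) = £1,488.80 + 32.8% × £6,580.00 = £3,647.04
Solidarity Surcharge: 4% × £15,690.00 = £627.60
Total: £3,647.04 + £627.60 = £4,274.64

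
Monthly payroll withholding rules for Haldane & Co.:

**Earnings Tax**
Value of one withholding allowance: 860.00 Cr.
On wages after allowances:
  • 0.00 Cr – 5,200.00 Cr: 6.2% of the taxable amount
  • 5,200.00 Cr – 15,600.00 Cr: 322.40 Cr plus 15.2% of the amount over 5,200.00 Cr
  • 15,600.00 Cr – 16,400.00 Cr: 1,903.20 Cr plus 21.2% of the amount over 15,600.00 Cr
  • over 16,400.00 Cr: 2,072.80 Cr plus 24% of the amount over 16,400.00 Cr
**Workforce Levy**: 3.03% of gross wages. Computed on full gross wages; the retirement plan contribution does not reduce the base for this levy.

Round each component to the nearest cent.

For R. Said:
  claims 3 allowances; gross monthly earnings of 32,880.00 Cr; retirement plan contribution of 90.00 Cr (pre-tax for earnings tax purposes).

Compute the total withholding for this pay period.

Earnings Tax: taxable = 32,880.00 Cr − 90.00 Cr − 3×860.00 Cr = 30,210.00 Cr
  2,072.80 Cr + 24% × (30,210.00 Cr − 16,400.00 Cr) = 2,072.80 Cr + 24% × 13,810.00 Cr = 5,387.20 Cr
Workforce Levy: 3.03% × 32,880.00 Cr = 996.26 Cr
Total: 5,387.20 Cr + 996.26 Cr = 6,383.46 Cr

6,383.46 Cr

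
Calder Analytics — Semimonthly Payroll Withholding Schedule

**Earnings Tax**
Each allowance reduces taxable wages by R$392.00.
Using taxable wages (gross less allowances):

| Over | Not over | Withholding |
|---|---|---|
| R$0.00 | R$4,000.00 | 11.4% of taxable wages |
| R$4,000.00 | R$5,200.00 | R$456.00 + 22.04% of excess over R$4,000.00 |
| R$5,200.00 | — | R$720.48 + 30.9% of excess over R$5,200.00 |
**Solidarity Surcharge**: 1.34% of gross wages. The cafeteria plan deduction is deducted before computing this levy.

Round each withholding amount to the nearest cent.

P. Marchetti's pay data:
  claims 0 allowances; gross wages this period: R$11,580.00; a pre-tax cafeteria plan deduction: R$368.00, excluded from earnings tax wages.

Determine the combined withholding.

Earnings Tax: taxable = R$11,580.00 − R$368.00 = R$11,212.00
  R$720.48 + 30.9% × (R$11,212.00 − R$5,200.00) = R$720.48 + 30.9% × R$6,012.00 = R$2,578.19
Solidarity Surcharge: 1.34% × R$11,212.00 = R$150.24
Total: R$2,578.19 + R$150.24 = R$2,728.43

R$2,728.43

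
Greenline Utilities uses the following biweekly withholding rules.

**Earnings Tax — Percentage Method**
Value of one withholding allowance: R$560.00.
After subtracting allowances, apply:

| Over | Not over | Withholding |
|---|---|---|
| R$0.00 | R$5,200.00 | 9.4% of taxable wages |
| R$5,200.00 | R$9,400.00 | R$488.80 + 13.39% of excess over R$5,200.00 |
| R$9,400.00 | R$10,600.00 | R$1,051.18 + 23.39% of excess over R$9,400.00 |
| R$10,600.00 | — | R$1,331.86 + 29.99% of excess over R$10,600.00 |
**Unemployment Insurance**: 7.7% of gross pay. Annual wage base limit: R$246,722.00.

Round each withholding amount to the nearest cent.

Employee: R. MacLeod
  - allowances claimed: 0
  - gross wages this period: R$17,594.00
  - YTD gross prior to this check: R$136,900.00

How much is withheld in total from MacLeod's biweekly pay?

Earnings Tax: taxable = R$17,594.00
  R$1,331.86 + 29.99% × (R$17,594.00 − R$10,600.00) = R$1,331.86 + 29.99% × R$6,994.00 = R$3,429.36
Unemployment Insurance: 7.7% × R$17,594.00 = R$1,354.74
Total: R$3,429.36 + R$1,354.74 = R$4,784.10

R$4,784.10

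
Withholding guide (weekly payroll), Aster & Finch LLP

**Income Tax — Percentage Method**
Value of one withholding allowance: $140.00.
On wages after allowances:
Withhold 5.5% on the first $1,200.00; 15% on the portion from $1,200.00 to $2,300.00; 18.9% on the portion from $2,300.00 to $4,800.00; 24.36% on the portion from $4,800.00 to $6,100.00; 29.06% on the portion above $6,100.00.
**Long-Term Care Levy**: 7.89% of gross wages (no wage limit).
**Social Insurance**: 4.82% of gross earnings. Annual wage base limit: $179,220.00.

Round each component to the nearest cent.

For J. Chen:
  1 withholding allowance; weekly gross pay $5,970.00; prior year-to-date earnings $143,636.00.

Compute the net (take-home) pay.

$4,256.81

Income Tax: taxable = $5,970.00 − 1×$140.00 = $5,830.00
  $703.50 + 24.36% × ($5,830.00 − $4,800.00) = $703.50 + 24.36% × $1,030.00 = $954.41
Long-Term Care Levy: 7.89% × $5,970.00 = $471.03
Social Insurance: 4.82% × $5,970.00 = $287.75
Total withheld: $954.41 + $471.03 + $287.75 = $1,713.19
Net pay: $5,970.00 − $1,713.19 = $4,256.81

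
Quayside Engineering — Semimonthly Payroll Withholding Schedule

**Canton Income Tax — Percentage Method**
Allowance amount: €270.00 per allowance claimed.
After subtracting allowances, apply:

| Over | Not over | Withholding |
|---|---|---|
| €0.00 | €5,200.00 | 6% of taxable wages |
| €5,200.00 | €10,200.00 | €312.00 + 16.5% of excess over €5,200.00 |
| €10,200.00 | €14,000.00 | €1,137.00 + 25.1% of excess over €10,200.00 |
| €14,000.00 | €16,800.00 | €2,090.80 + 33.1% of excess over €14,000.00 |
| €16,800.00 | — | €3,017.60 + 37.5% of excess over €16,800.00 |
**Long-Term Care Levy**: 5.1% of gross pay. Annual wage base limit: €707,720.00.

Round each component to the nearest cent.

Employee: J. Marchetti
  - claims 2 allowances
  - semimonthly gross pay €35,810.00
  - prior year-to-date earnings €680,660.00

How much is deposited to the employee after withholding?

Canton Income Tax: taxable = €35,810.00 − 2×€270.00 = €35,270.00
  €3,017.60 + 37.5% × (€35,270.00 − €16,800.00) = €3,017.60 + 37.5% × €18,470.00 = €9,943.85
Long-Term Care Levy: cap €707,720.00 − YTD €680,660.00 = €27,060.00 subject; 5.1% × €27,060.00 = €1,380.06
Total withheld: €9,943.85 + €1,380.06 = €11,323.91
Net pay: €35,810.00 − €11,323.91 = €24,486.09

€24,486.09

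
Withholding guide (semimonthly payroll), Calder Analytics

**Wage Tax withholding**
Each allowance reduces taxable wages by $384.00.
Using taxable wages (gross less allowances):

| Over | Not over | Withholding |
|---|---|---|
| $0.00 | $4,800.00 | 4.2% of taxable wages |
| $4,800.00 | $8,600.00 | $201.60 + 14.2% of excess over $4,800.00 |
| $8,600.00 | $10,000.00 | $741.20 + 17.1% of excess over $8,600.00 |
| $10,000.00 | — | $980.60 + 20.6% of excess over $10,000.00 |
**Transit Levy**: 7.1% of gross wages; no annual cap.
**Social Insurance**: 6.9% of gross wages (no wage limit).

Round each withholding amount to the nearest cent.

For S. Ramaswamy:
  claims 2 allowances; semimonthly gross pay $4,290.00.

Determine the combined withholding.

$748.52

Wage Tax: taxable = $4,290.00 − 2×$384.00 = $3,522.00
  4.2% × $3,522.00 = $147.92
Transit Levy: 7.1% × $4,290.00 = $304.59
Social Insurance: 6.9% × $4,290.00 = $296.01
Total: $147.92 + $304.59 + $296.01 = $748.52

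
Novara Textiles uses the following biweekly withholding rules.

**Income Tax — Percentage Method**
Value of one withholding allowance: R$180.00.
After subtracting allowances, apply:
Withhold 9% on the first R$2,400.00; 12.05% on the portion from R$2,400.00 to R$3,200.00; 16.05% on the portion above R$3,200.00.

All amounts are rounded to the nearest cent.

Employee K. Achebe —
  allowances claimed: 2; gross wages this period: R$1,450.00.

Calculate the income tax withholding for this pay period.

R$98.10

Income Tax: taxable = R$1,450.00 − 2×R$180.00 = R$1,090.00
  9% × R$1,090.00 = R$98.10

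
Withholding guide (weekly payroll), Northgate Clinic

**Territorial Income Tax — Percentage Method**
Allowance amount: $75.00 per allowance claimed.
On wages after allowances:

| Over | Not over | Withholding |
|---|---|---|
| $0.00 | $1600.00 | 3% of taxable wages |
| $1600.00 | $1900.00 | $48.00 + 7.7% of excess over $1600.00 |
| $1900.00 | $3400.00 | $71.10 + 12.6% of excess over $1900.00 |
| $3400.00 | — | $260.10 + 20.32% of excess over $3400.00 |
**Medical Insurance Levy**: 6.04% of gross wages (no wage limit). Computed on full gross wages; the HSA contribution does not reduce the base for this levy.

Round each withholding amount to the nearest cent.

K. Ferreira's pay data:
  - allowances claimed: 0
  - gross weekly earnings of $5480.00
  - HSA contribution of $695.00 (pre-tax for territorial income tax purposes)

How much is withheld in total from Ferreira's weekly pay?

$872.52

Territorial Income Tax: taxable = $5480.00 − $695.00 = $4785.00
  $260.10 + 20.32% × ($4785.00 − $3400.00) = $260.10 + 20.32% × $1385.00 = $541.53
Medical Insurance Levy: 6.04% × $5480.00 = $330.99
Total: $541.53 + $330.99 = $872.52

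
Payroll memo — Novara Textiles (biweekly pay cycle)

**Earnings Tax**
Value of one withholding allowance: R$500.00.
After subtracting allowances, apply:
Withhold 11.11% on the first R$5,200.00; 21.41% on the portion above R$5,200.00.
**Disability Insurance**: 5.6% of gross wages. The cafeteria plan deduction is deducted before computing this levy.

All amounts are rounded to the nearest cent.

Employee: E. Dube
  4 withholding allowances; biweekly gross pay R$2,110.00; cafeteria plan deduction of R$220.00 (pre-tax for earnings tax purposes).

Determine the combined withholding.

Earnings Tax: taxable = R$2,110.00 − R$220.00 − 4×R$500.00 = R$-110.00
  Taxable ≤ 0 → R$0.00
Disability Insurance: 5.6% × R$1,890.00 = R$105.84
Total: R$0.00 + R$105.84 = R$105.84

R$105.84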